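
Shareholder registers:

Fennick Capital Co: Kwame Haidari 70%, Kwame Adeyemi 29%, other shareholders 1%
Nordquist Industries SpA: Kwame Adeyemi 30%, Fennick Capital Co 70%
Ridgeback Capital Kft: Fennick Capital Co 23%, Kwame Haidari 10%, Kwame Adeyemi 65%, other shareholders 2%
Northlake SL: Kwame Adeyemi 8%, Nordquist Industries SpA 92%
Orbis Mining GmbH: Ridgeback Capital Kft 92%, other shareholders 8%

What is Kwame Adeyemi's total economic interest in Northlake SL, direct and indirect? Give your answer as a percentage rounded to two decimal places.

Kwame Adeyemi reaches Northlake along 3 paths.
Direct stake: 8% = 8%.
Via Nordquist: 30% × 92% = 27.6%.
Via Fennick → Nordquist: 29% × 70% × 92% = 18.676%.
Total: 8% + 27.6% + 18.676% = 54.276%.
Rounded: 54.28%.

54.28%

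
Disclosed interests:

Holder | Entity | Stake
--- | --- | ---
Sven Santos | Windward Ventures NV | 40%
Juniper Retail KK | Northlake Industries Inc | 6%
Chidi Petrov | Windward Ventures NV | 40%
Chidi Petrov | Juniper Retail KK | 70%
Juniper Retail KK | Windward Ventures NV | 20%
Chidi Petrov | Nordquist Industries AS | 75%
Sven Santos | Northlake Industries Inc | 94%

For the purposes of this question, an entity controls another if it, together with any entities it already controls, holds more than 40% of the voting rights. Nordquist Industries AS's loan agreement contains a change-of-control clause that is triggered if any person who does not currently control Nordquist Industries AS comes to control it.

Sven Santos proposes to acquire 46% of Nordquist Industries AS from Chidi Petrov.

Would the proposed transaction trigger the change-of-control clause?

Yes

The purchase adds only to Sven's holdings (Chidi's stake shrinks), so Sven is the only person who could newly come to control Nordquist.
Sven holds 94% of Northlake, so Sven controls Northlake.
Neither Sven nor any entity Sven controls holds any voting interest in Nordquist.
So before the transaction, Sven does not control Nordquist.
After the purchase, Sven holds 46% of Nordquist directly, and Chidi's stake falls to 29%.
Sven holds 46% of Nordquist, so Sven controls Nordquist.
Sven did not control Nordquist before and does after, so the clause is triggered.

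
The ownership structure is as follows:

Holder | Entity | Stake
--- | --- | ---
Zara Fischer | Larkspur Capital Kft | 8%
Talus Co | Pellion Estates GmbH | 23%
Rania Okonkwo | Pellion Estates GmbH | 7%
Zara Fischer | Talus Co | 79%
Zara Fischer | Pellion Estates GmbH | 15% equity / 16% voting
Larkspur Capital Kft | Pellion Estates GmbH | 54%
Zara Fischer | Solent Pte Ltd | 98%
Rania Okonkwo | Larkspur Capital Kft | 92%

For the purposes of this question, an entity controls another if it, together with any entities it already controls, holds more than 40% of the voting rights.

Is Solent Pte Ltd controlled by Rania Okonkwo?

No

Rania holds 92% of Larkspur, so Rania controls Larkspur.
Larkspur and Rania together hold 54% + 7% = 61% of Pellion, so Rania controls Pellion.
Neither Rania nor any entity Rania controls holds any voting interest in Solent.
So Rania does not control Solent.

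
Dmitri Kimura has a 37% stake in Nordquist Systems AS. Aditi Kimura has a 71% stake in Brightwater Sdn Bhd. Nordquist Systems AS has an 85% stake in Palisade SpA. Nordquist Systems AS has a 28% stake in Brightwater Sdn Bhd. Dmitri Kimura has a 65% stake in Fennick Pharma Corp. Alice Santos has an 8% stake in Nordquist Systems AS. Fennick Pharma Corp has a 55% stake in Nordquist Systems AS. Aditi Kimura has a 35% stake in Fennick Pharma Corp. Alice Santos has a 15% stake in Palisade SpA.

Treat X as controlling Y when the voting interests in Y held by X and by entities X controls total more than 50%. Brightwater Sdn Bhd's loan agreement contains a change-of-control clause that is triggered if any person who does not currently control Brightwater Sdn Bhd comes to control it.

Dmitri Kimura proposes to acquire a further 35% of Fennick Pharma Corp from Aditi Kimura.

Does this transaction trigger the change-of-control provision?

The purchase adds only to Dmitri's holdings (Aditi's stake shrinks), so Dmitri is the only person who could newly come to control Brightwater.
Dmitri holds 65% of Fennick, so Dmitri controls Fennick.
Dmitri and Fennick together hold 37% + 55% = 92% of Nordquist, so Dmitri controls Nordquist.
Nordquist holds 85% of Palisade, so Dmitri controls Palisade.
In Brightwater, Dmitri's side holds only 28%, not > 50%.
So before the transaction, Dmitri does not control Brightwater.
After the purchase, Dmitri's direct stake in Fennick rises to 65% + 35% = 100%, and Aditi's stake falls to 0%.
Dmitri holds 100% of Fennick, so Dmitri controls Fennick.
After the transaction, Dmitri's side holds 28% of Brightwater, not > 50%, so Dmitri still does not control Brightwater.
No new person acquires control, so the clause is not triggered.

No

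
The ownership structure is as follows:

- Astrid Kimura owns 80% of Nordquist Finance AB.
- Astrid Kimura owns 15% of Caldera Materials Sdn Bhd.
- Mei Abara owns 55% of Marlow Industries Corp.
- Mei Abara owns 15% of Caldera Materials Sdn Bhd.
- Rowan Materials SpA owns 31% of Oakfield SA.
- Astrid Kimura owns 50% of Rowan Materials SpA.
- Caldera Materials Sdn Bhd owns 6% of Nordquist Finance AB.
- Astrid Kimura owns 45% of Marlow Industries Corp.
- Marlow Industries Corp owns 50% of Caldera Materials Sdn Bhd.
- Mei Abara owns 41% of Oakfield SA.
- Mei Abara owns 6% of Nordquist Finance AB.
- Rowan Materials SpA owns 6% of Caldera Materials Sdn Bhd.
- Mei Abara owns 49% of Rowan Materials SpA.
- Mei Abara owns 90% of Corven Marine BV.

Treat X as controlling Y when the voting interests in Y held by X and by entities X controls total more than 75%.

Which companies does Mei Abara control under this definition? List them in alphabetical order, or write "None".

Corven Marine BV

Mei holds 90% of Corven, so Mei controls Corven.
No other company's threshold is met.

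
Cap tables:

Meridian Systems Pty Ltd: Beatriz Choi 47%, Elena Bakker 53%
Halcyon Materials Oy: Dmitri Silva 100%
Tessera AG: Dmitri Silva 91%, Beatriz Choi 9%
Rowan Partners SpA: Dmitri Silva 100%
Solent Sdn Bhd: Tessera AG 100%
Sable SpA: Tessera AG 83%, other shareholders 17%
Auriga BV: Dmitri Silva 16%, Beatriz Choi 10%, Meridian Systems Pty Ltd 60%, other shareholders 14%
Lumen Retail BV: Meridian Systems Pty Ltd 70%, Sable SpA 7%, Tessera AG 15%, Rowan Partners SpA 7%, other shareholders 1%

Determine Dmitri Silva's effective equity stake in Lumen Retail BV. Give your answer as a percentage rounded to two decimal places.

25.94%

Dmitri reaches Lumen along 3 paths.
Via Tessera → Sable: 91% × 83% × 7% = 5.2871%.
Via Tessera: 91% × 15% = 13.65%.
Via Rowan: 100% × 7% = 7%.
Total: 5.2871% + 13.65% + 7% = 25.9371%.
Rounded: 25.94%.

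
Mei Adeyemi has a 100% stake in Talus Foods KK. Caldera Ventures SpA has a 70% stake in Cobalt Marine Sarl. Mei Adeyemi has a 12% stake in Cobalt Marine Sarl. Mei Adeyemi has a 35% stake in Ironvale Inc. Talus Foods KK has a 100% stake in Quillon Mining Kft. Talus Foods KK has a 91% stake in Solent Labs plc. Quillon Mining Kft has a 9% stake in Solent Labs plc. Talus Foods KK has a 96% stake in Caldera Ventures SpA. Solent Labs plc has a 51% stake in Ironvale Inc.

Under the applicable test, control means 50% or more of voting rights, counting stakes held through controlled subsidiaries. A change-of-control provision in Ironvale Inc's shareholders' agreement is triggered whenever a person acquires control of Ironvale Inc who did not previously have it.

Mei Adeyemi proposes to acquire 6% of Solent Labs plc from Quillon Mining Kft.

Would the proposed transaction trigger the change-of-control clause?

No

The purchase adds only to Mei's holdings (Quillon's stake shrinks), so Mei is the only person who could newly come to control Ironvale.
Mei holds 100% of Talus, so Mei controls Talus.
Talus holds 100% of Quillon, so Mei controls Quillon.
Quillon and Talus together hold 9% + 91% = 100% of Solent, so Mei controls Solent.
Solent and Mei together hold 51% + 35% = 86% of Ironvale, so Mei controls Ironvale.
So Mei already controls Ironvale before the transaction.
After the purchase, Mei holds 6% of Solent directly, and Quillon's stake falls to 3%.
Mei controlled Ironvale already, so this is not a new person acquiring control; every other person's position is unchanged or reduced.
No new person acquires control, so the clause is not triggered.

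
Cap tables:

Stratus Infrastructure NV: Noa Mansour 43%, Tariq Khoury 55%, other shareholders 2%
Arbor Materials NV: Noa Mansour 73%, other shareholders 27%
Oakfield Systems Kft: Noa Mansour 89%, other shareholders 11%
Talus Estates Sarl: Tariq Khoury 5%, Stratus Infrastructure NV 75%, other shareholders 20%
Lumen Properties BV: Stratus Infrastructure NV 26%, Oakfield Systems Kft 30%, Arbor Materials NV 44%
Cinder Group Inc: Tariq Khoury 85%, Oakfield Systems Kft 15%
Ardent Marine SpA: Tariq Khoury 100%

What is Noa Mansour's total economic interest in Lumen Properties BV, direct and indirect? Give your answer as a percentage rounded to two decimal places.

Noa reaches Lumen along 3 paths.
Via Stratus: 43% × 26% = 11.18%.
Via Oakfield: 89% × 30% = 26.7%.
Via Arbor: 73% × 44% = 32.12%.
Total: 11.18% + 26.7% + 32.12% = 70%.
Rounded: 70.00%.

70.00%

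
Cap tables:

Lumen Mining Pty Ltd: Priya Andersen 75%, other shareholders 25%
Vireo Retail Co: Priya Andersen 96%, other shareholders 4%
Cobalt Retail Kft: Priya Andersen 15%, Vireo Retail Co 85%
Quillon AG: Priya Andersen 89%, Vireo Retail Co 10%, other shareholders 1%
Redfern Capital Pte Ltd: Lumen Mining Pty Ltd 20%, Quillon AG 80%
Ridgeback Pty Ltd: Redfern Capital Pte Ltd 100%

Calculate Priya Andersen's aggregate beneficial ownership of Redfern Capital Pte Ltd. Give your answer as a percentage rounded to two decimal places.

93.88%

Priya reaches Redfern along 3 paths.
Via Lumen: 75% × 20% = 15%.
Via Quillon: 89% × 80% = 71.2%.
Via Vireo → Quillon: 96% × 10% × 80% = 7.68%.
Total: 15% + 71.2% + 7.68% = 93.88%.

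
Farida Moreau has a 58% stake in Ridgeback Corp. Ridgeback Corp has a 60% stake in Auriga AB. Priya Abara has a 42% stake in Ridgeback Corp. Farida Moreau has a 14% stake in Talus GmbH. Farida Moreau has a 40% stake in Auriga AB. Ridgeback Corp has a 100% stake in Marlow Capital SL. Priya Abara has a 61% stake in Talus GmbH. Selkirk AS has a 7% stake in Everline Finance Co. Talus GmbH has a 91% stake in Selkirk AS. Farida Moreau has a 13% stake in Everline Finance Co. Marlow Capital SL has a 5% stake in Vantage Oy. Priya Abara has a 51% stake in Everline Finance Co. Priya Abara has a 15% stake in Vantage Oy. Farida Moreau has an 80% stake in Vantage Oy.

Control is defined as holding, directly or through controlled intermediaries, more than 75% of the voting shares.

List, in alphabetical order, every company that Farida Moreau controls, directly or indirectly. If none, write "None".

Vantage Oy

Farida holds 80% of Vantage, so Farida controls Vantage.
No other company's threshold is met.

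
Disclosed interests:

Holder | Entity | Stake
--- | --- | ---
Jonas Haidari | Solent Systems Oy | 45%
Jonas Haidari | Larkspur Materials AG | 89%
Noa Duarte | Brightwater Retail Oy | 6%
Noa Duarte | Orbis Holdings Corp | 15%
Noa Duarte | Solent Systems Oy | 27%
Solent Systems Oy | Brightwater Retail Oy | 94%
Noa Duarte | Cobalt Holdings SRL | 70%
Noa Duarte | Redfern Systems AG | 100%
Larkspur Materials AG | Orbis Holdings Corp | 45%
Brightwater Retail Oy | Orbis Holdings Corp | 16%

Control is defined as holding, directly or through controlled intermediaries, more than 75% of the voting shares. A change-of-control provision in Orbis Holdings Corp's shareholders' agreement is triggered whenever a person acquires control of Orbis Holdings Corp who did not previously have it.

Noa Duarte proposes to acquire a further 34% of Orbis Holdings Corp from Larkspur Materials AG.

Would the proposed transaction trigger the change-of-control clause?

The purchase adds only to Noa's holdings (Larkspur's stake shrinks), so Noa is the only person who could newly come to control Orbis.
Noa holds 100% of Redfern, so Noa controls Redfern.
In Orbis, Noa's side holds only 15%, not > 75%.
So before the transaction, Noa does not control Orbis.
After the purchase, Noa's direct stake in Orbis rises to 15% + 34% = 49%, and Larkspur's stake falls to 11%.
After the transaction, Noa's side holds 49% of Orbis, not > 75%, so Noa still does not control Orbis.
No new person acquires control, so the clause is not triggered.

No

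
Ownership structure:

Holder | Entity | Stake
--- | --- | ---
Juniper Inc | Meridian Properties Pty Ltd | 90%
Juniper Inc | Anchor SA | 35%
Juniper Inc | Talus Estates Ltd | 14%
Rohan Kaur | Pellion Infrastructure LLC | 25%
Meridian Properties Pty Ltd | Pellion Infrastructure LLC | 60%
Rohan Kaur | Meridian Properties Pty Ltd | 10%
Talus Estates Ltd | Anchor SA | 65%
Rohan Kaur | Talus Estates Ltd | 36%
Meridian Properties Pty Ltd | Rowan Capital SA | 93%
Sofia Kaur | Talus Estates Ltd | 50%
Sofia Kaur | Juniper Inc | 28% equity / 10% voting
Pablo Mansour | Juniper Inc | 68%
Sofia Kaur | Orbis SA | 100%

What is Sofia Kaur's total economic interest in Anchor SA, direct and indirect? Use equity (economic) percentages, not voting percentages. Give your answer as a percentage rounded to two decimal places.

44.85%

Sofia reaches Anchor along 3 paths.
Via Juniper: 28% × 35% = 9.8%.
Via Juniper → Talus: 28% × 14% × 65% = 2.548%.
Via Talus: 50% × 65% = 32.5%.
Total: 9.8% + 2.548% + 32.5% = 44.848%.
Rounded: 44.85%.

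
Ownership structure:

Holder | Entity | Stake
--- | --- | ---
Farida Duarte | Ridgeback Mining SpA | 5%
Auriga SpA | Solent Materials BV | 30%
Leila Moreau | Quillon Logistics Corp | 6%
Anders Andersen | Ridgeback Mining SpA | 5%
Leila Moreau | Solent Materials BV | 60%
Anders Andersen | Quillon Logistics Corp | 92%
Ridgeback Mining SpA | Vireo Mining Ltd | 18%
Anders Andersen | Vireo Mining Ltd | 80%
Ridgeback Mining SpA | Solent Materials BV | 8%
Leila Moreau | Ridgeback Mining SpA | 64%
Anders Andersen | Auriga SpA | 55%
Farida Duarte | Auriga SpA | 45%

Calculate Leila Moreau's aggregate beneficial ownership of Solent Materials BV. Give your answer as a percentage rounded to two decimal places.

Leila reaches Solent along 2 paths.
Direct stake: 60% = 60%.
Via Ridgeback: 64% × 8% = 5.12%.
Total: 60% + 5.12% = 65.12%.

65.12%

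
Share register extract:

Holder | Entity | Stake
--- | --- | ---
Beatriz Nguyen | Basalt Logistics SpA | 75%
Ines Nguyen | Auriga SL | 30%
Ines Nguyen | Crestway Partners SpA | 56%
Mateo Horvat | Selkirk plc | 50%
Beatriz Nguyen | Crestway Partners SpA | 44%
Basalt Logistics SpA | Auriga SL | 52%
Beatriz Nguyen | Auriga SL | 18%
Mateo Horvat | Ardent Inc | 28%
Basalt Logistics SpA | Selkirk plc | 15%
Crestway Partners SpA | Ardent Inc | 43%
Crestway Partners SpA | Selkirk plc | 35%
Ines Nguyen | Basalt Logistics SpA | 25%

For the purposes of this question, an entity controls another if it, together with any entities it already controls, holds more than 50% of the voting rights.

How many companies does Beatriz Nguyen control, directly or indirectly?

2

Beatriz holds 75% of Basalt, so Beatriz controls Basalt.
Basalt and Beatriz together hold 52% + 18% = 70% of Auriga, so Beatriz controls Auriga.
No other company's threshold is met.
Beatriz controls 2 companies.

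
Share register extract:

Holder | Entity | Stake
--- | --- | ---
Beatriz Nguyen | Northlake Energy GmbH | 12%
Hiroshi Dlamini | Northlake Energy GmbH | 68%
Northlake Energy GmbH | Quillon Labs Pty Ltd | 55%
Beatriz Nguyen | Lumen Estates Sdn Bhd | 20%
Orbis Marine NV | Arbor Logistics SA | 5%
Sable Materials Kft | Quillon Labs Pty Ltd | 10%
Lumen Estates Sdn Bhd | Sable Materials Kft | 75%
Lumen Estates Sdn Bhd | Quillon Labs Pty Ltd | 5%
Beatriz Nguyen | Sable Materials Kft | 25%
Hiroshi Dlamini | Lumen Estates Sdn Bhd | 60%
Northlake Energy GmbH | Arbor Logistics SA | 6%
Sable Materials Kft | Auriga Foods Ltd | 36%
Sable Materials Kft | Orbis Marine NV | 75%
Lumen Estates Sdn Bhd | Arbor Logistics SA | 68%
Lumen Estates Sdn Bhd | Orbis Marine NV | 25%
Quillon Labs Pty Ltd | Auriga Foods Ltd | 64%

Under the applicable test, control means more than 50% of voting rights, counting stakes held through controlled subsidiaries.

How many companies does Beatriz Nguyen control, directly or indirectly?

0

Beatriz's largest direct stake is 25% in Sable, which does not meet the threshold.
Beatriz controls 0 companies.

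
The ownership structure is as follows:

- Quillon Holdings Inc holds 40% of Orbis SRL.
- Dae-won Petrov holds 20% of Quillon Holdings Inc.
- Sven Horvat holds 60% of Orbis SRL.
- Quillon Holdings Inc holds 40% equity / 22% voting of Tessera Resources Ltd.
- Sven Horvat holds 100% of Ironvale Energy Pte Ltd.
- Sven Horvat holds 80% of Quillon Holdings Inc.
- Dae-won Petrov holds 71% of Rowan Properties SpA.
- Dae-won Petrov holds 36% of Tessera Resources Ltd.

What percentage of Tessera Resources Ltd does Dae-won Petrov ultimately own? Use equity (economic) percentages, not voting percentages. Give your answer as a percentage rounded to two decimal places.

Dae-won reaches Tessera along 2 paths.
Via Quillon: 20% × 40% = 8%.
Direct stake: 36% = 36%.
Total: 8% + 36% = 44%.
Rounded: 44.00%.

44.00%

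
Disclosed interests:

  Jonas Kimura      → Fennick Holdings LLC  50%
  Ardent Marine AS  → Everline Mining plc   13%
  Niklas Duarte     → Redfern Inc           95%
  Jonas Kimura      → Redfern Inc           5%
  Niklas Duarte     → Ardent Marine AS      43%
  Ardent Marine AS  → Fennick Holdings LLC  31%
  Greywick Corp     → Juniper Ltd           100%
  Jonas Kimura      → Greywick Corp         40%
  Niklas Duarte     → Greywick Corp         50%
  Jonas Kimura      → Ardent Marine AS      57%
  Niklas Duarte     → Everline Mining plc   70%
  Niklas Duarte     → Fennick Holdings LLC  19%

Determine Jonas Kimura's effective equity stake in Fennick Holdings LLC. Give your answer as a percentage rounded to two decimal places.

Jonas reaches Fennick along 2 paths.
Direct stake: 50% = 50%.
Via Ardent: 57% × 31% = 17.67%.
Total: 50% + 17.67% = 67.67%.

67.67%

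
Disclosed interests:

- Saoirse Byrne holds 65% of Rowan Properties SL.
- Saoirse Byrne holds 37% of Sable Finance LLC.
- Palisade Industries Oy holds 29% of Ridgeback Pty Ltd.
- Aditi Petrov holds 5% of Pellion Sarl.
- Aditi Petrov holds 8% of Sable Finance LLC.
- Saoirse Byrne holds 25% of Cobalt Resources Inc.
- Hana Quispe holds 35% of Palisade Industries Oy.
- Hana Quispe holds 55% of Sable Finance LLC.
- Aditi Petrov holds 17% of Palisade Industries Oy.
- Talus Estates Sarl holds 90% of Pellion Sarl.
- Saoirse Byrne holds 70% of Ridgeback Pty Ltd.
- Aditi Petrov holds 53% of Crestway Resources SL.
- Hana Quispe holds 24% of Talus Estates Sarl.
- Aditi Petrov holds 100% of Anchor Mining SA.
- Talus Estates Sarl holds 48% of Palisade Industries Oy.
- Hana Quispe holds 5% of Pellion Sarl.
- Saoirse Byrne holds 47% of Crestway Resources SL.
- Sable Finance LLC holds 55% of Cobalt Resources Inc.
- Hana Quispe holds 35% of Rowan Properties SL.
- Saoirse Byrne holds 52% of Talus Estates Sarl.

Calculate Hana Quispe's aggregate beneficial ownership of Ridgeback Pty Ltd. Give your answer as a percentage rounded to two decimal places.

Hana reaches Ridgeback along 2 paths.
Via Talus → Palisade: 24% × 48% × 29% = 3.3408%.
Via Palisade: 35% × 29% = 10.15%.
Total: 3.3408% + 10.15% = 13.4908%.
Rounded: 13.49%.

13.49%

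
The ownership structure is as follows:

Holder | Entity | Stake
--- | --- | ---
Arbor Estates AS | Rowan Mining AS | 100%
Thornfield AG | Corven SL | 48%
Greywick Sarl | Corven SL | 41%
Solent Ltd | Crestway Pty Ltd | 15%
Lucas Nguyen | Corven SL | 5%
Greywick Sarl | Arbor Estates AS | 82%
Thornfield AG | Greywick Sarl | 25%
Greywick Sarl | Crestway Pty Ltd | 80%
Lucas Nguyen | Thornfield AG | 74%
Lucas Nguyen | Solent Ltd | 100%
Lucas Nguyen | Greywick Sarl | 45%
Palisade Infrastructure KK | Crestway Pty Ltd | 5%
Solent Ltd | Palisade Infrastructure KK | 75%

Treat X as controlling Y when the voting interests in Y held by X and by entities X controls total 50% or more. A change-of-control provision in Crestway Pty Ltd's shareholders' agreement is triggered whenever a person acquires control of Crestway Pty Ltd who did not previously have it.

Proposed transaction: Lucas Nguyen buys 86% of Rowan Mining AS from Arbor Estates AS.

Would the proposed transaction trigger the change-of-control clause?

The purchase adds only to Lucas's holdings (Arbor's stake shrinks), so Lucas is the only person who could newly come to control Crestway.
Lucas holds 100% of Solent, so Lucas controls Solent.
Lucas holds 74% of Thornfield, so Lucas controls Thornfield.
Lucas and Thornfield together hold 45% + 25% = 70% of Greywick, so Lucas controls Greywick.
Solent holds 75% of Palisade, so Lucas controls Palisade.
Solent and Palisade and Greywick together hold 15% + 5% + 80% = 100% of Crestway, so Lucas controls Crestway.
So Lucas already controls Crestway before the transaction.
After the purchase, Lucas holds 86% of Rowan directly, and Arbor's stake falls to 14%.
Lucas controlled Crestway already, so this is not a new person acquiring control; every other person's position is unchanged or reduced.
No new person acquires control, so the clause is not triggered.

No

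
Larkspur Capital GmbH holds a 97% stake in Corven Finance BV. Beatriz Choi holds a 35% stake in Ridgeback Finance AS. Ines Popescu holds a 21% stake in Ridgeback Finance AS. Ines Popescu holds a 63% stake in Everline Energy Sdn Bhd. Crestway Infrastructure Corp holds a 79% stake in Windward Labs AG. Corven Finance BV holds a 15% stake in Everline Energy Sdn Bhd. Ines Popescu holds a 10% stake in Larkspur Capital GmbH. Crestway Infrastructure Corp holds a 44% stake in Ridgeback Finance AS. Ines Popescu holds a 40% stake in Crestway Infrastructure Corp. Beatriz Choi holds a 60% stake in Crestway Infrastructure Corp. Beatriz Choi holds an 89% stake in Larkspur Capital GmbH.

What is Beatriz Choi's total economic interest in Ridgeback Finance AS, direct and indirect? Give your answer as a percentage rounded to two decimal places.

Beatriz reaches Ridgeback along 2 paths.
Direct stake: 35% = 35%.
Via Crestway: 60% × 44% = 26.4%.
Total: 35% + 26.4% = 61.4%.
Rounded: 61.40%.

61.40%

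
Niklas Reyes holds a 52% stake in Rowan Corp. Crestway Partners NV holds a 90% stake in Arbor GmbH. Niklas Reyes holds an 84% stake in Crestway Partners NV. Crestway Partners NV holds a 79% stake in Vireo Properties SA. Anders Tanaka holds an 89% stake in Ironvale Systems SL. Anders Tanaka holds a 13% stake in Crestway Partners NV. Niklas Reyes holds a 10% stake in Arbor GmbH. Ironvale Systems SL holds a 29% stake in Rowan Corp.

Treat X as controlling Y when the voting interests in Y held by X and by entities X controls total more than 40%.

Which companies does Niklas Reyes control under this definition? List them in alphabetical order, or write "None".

Niklas holds 84% of Crestway, so Niklas controls Crestway.
Crestway and Niklas together hold 90% + 10% = 100% of Arbor, so Niklas controls Arbor.
Niklas holds 52% of Rowan, so Niklas controls Rowan.
Crestway holds 79% of Vireo, so Niklas controls Vireo.
No other company's threshold is met.

Arbor GmbH, Crestway Partners NV, Rowan Corp, Vireo Properties SA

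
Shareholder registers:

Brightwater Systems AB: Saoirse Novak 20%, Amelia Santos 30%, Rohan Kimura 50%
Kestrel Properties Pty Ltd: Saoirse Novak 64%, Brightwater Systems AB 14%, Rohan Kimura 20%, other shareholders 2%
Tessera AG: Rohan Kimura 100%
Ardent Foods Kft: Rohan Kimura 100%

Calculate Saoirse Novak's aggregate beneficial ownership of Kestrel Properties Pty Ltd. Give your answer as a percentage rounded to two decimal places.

66.80%

Saoirse reaches Kestrel along 2 paths.
Direct stake: 64% = 64%.
Via Brightwater: 20% × 14% = 2.8%.
Total: 64% + 2.8% = 66.8%.
Rounded: 66.80%.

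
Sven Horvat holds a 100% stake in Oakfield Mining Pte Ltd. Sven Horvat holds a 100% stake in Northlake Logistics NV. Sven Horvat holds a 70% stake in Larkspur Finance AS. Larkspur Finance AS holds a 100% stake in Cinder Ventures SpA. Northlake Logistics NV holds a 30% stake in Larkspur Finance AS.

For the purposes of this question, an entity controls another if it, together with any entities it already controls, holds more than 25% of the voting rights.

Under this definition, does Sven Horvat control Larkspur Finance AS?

Yes

Sven holds 100% of Northlake, so Sven controls Northlake.
Sven and Northlake together hold 70% + 30% = 100% of Larkspur, so Sven controls Larkspur.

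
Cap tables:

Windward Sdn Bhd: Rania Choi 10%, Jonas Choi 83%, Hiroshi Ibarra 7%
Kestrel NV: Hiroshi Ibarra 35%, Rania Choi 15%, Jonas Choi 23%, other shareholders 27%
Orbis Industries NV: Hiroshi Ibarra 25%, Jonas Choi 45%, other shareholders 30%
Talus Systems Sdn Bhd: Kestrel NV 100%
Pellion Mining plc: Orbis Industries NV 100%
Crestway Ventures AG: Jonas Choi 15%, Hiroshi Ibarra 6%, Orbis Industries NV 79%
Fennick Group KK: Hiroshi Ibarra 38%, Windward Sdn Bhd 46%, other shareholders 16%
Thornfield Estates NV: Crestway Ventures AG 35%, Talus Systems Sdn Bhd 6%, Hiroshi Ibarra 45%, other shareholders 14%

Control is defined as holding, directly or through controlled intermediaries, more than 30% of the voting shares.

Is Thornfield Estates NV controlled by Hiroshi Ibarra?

Yes

Hiroshi holds 35% of Kestrel, so Hiroshi controls Kestrel.
Kestrel holds 100% of Talus, so Hiroshi controls Talus.
Talus and Hiroshi together hold 6% + 45% = 51% of Thornfield, so Hiroshi controls Thornfield.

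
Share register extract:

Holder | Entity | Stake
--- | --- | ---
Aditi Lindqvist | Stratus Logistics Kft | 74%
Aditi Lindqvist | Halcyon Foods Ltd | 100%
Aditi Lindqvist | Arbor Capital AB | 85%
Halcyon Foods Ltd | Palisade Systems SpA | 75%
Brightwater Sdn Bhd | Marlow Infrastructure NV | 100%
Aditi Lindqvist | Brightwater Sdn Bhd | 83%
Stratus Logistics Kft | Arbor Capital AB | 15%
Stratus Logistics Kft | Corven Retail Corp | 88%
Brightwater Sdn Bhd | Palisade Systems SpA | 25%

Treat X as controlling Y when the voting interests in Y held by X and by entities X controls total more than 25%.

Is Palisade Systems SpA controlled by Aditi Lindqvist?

Aditi holds 100% of Halcyon, so Aditi controls Halcyon.
Aditi holds 83% of Brightwater, so Aditi controls Brightwater.
Halcyon and Brightwater together hold 75% + 25% = 100% of Palisade, so Aditi controls Palisade.

Yes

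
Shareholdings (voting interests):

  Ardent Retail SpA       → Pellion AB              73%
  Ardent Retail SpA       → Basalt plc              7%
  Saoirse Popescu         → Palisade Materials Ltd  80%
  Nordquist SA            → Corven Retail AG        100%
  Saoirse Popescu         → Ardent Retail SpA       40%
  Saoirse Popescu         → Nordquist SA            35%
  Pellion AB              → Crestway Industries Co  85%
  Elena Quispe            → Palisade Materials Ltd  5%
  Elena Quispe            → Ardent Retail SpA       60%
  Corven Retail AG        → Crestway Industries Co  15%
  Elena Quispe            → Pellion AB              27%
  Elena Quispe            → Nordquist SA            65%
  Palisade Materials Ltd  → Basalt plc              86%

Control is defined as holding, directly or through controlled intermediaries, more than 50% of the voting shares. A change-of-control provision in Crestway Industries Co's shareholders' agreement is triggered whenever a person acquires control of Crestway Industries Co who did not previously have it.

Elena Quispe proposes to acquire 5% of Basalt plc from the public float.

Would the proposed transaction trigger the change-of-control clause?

No

The purchase changes only Elena's holdings, so Elena is the only person who could newly come to control Crestway.
Elena holds 65% of Nordquist, so Elena controls Nordquist.
Nordquist holds 100% of Corven, so Elena controls Corven.
Elena holds 60% of Ardent, so Elena controls Ardent.
Ardent and Elena together hold 73% + 27% = 100% of Pellion, so Elena controls Pellion.
Pellion and Corven together hold 85% + 15% = 100% of Crestway, so Elena controls Crestway.
So Elena already controls Crestway before the transaction.
After the purchase, Elena holds 5% of Basalt directly.
Elena controlled Crestway already, so this is not a new person acquiring control; every other person's position is unchanged or reduced.
No new person acquires control, so the clause is not triggered.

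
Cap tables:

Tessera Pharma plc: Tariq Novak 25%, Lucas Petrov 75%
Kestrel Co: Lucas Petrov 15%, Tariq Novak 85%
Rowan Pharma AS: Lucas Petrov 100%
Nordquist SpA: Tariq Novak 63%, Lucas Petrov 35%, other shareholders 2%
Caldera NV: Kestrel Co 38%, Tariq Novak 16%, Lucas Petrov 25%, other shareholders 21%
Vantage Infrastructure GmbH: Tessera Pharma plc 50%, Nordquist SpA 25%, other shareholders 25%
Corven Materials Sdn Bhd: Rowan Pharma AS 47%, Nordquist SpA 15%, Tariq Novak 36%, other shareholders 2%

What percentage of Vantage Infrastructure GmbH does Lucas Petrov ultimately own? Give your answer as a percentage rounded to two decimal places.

46.25%

Lucas reaches Vantage along 2 paths.
Via Tessera: 75% × 50% = 37.5%.
Via Nordquist: 35% × 25% = 8.75%.
Total: 37.5% + 8.75% = 46.25%.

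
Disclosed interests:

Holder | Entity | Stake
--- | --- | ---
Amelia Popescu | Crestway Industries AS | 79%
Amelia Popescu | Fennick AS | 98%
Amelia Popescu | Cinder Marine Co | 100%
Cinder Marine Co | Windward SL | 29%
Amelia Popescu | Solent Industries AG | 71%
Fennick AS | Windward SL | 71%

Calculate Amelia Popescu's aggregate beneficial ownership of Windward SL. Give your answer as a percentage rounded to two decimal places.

98.58%

Amelia reaches Windward along 2 paths.
Via Cinder: 100% × 29% = 29%.
Via Fennick: 98% × 71% = 69.58%.
Total: 29% + 69.58% = 98.58%.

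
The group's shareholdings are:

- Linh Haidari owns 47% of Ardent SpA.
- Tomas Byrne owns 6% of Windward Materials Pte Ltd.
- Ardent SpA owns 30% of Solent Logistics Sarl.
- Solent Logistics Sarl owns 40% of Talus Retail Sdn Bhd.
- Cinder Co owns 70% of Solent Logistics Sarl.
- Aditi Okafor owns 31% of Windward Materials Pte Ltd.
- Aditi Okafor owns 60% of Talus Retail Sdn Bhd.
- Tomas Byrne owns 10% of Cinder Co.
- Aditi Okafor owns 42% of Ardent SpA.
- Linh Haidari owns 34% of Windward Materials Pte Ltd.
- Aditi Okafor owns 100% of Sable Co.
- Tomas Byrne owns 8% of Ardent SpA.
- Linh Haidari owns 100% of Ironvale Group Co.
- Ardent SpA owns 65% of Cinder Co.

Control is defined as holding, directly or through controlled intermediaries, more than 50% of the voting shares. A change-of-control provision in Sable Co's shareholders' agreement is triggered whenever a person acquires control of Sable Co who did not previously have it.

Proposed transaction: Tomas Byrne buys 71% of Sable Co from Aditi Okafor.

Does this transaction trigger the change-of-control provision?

The purchase adds only to Tomas's holdings (Aditi's stake shrinks), so Tomas is the only person who could newly come to control Sable.
Tomas's largest direct stake is 10% in Cinder, which does not meet the threshold, so Tomas controls no company.
Neither Tomas nor any entity Tomas controls holds any voting interest in Sable.
So before the transaction, Tomas does not control Sable.
After the purchase, Tomas holds 71% of Sable directly, and Aditi's stake falls to 29%.
Tomas holds 71% of Sable, so Tomas controls Sable.
Tomas did not control Sable before and does after, so the clause is triggered.

Yes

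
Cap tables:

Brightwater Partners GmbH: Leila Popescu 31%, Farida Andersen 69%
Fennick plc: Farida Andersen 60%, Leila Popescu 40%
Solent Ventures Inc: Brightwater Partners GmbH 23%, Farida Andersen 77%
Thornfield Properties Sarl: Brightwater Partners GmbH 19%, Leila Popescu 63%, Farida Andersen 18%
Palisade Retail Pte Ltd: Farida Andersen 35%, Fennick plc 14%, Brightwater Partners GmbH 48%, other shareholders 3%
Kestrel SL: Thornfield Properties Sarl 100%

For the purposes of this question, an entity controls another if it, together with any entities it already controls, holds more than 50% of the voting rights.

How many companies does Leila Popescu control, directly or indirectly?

Leila holds 63% of Thornfield, so Leila controls Thornfield.
Thornfield holds 100% of Kestrel, so Leila controls Kestrel.
No other company's threshold is met.
Leila controls 2 companies.

2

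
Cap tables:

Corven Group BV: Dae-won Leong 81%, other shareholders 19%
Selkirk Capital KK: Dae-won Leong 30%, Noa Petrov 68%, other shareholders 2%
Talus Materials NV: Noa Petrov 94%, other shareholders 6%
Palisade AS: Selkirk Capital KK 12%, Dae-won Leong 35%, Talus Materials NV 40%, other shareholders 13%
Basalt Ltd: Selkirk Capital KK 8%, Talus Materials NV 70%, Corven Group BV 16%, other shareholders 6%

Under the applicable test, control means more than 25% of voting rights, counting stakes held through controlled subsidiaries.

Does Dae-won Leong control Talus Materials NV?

No

Dae-won holds 81% of Corven, so Dae-won controls Corven.
Dae-won holds 30% of Selkirk, so Dae-won controls Selkirk.
Selkirk and Dae-won together hold 12% + 35% = 47% of Palisade, so Dae-won controls Palisade.
Neither Dae-won nor any entity Dae-won controls holds any voting interest in Talus.
So Dae-won does not control Talus.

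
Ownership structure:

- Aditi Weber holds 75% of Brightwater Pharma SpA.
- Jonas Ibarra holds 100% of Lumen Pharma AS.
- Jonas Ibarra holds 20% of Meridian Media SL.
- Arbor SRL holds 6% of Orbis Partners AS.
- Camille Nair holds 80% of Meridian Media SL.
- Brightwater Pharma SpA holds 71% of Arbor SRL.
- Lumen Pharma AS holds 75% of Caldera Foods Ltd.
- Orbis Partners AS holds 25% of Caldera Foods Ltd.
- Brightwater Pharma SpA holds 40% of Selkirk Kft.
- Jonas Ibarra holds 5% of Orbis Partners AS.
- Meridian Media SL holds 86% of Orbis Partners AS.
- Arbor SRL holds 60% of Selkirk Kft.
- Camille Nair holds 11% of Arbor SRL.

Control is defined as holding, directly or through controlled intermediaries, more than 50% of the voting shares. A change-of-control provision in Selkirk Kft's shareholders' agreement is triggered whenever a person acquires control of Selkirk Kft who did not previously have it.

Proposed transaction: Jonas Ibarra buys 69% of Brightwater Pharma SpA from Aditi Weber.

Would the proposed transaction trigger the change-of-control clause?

Yes

The purchase adds only to Jonas's holdings (Aditi's stake shrinks), so Jonas is the only person who could newly come to control Selkirk.
Jonas holds 100% of Lumen, so Jonas controls Lumen.
Lumen holds 75% of Caldera, so Jonas controls Caldera.
Neither Jonas nor any entity Jonas controls holds any voting interest in Selkirk.
So before the transaction, Jonas does not control Selkirk.
After the purchase, Jonas holds 69% of Brightwater directly, and Aditi's stake falls to 6%.
Jonas holds 69% of Brightwater, so Jonas controls Brightwater.
Brightwater holds 71% of Arbor, so Jonas controls Arbor.
Arbor and Brightwater together hold 60% + 40% = 100% of Selkirk, so Jonas controls Selkirk.
Jonas did not control Selkirk before and does after, so the clause is triggered.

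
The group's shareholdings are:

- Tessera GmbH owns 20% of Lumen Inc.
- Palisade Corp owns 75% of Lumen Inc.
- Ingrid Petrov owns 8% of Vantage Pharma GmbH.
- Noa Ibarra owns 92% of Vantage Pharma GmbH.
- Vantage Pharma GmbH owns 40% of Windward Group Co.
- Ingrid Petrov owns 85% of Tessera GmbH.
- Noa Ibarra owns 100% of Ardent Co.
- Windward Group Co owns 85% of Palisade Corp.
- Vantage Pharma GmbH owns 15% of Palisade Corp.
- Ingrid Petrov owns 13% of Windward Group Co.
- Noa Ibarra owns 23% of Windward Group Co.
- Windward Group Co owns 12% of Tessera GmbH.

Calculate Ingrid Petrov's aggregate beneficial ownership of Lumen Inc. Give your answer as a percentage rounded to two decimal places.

28.62%

Ingrid reaches Lumen along 6 paths.
Via Tessera: 85% × 20% = 17%.
Via Windward → Tessera: 13% × 12% × 20% = 0.312%.
Via Vantage → Windward → Tessera: 8% × 40% × 12% × 20% = 0.0768%.
Via Vantage → Palisade: 8% × 15% × 75% = 0.9%.
Via Windward → Palisade: 13% × 85% × 75% = 8.2875%.
Via Vantage → Windward → Palisade: 8% × 40% × 85% × 75% = 2.04%.
Total: 17% + 0.312% + 0.0768% + 0.9% + 8.2875% + 2.04% = 28.6163%.
Rounded: 28.62%.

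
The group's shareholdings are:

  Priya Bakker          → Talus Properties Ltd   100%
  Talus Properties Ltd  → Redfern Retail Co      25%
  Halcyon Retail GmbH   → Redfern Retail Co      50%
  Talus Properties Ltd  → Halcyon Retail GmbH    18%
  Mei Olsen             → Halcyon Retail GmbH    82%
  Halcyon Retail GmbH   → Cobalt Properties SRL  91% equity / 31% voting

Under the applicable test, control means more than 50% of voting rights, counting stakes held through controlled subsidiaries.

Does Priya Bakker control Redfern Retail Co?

No

Priya holds 100% of Talus, so Priya controls Talus.
In Redfern, Priya's side holds only 25%, not > 50%.
So Priya does not control Redfern.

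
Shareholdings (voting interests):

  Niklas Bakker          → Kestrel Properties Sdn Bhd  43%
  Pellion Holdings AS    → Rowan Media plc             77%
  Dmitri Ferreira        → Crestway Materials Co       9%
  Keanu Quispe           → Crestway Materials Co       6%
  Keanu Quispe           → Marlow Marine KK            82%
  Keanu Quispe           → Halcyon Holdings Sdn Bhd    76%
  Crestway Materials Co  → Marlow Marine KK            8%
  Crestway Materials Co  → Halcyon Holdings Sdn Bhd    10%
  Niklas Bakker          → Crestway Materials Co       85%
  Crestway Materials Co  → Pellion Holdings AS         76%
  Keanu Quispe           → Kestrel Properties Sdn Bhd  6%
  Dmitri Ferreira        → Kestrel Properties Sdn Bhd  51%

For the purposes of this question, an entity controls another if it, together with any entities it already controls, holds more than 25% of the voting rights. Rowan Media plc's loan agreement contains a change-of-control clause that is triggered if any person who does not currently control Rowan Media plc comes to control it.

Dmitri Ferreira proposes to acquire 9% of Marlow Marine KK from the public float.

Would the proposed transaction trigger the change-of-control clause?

The purchase changes only Dmitri's holdings, so Dmitri is the only person who could newly come to control Rowan.
Dmitri holds 51% of Kestrel, so Dmitri controls Kestrel.
Neither Dmitri nor any entity Dmitri controls holds any voting interest in Rowan.
So before the transaction, Dmitri does not control Rowan.
After the purchase, Dmitri holds 9% of Marlow directly.
Dmitri's side now holds 9% of Marlow, not > 25%, so Dmitri still does not control Marlow.
After the transaction, neither Dmitri nor any entity Dmitri controls holds a voting interest in Rowan, so Dmitri still does not control it.
No new person acquires control, so the clause is not triggered.

No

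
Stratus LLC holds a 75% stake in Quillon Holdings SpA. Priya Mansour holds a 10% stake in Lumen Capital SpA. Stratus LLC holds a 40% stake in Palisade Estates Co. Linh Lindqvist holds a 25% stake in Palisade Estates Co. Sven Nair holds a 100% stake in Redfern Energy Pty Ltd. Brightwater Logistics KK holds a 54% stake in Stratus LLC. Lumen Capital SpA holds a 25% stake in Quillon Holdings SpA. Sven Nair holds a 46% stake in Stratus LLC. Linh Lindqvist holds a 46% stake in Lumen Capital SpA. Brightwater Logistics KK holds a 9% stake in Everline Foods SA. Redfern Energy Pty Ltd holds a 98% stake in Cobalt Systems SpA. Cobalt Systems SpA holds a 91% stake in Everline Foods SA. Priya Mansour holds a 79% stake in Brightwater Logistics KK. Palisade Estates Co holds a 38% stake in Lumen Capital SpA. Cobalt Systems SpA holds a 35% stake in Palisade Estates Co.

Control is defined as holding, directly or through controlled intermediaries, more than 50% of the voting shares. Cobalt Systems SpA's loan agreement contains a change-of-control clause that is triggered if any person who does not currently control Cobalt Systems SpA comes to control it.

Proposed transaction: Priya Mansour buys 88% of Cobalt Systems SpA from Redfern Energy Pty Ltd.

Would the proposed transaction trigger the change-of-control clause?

The purchase adds only to Priya's holdings (Redfern's stake shrinks), so Priya is the only person who could newly come to control Cobalt.
Priya holds 79% of Brightwater, so Priya controls Brightwater.
Brightwater holds 54% of Stratus, so Priya controls Stratus.
Stratus holds 75% of Quillon, so Priya controls Quillon.
Neither Priya nor any entity Priya controls holds any voting interest in Cobalt.
So before the transaction, Priya does not control Cobalt.
After the purchase, Priya holds 88% of Cobalt directly, and Redfern's stake falls to 10%.
Priya holds 88% of Cobalt, so Priya controls Cobalt.
Priya did not control Cobalt before and does after, so the clause is triggered.

Yes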